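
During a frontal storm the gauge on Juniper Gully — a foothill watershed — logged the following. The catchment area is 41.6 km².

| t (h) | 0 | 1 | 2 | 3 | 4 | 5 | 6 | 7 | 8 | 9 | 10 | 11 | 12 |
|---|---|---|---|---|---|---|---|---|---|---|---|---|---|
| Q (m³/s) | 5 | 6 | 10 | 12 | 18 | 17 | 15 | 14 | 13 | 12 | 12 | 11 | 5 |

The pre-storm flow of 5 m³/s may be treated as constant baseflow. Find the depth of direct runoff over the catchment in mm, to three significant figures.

Direct runoff: 0.0, 1.0, 5.0, 7.0, 13.0, 12.0, 10.0, 9.0, 8.0, 7.0, 7.0, 6.0, 0.0 m³/s; ΣQ_DR = 85.00 m³/s.
V = ΣQ_DR · Δt = 85.00 × 3600 s = 3.060 × 10^5 m³.
Over A = 41.6 km², depth = V / A = 7.36 mm.

d ≈ 7.36 mm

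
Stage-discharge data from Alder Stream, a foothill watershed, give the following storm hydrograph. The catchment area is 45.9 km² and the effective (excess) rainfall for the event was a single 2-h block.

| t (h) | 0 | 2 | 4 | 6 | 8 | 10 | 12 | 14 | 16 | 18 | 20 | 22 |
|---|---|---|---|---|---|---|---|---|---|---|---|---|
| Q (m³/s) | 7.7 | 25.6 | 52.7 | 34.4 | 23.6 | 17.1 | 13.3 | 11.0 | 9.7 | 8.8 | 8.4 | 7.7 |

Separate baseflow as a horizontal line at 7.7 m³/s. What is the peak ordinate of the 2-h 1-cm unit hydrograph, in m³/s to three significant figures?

Direct runoff: 0.0, 17.9, 45.0, 26.7, 15.9, 9.4, 5.6, 3.3, 2.0, 1.1, 0.7, 0.0 m³/s; ΣQ_DR = 127.6 m³/s, peak = 45.0 m³/s.
Runoff depth d = ΣQ_DR·Δt / A = 127.6 × 7200 / (45.9 km²) = 20.02 mm.
The 1-cm UH is the DRH scaled by (10 mm)/d, so U_p = 45.0 × 10/20.02 = 22.5 m³/s.

U_p ≈ 22.5 m³/s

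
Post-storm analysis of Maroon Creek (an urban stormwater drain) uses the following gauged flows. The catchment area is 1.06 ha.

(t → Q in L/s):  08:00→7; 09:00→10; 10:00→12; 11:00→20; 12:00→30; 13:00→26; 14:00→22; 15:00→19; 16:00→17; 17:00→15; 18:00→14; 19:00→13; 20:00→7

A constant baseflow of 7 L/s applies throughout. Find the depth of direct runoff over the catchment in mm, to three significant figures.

Direct runoff: 0.0, 3.0, 5.0, 13.0, 23.0, 19.0, 15.0, 12.0, 10.0, 8.0, 7.0, 6.0, 0.0 L/s; ΣQ_DR = 121.0 L/s.
V = ΣQ_DR · Δt = 121.0 × 3600 s = 4.356 × 10^5 L.
Over A = 1.06 ha, depth = V / A = 41.1 mm.

d ≈ 41.1 mm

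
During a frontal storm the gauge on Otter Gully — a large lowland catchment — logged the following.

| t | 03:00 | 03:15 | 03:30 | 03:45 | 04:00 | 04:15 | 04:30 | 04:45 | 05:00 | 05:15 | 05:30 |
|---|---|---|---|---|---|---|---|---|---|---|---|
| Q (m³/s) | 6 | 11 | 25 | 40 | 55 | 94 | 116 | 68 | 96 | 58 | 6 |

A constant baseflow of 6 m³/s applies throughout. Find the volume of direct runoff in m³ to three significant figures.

V ≈ 4.58 × 10^5 m³

Direct-runoff ordinates (Q − Q_b): 0.0, 5.0, 19.0, 34.0, 49.0, 88.0, 110.0, 62.0, 90.0, 52.0, 0.0 m³/s.
ΣQ_DR = 509.0 m³/s.
With Δt = 0.25 h = 900 s, V = ΣQ_DR · Δt = 509.0 × 900 = 4.58 × 10^5 m³.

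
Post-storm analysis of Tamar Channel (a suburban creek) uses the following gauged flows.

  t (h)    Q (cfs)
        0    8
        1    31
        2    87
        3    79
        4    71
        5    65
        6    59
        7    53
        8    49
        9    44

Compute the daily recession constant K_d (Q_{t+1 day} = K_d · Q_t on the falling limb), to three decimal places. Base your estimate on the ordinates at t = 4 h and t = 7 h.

Between t = 4 h and t = 7 h the flow falls from 71 to 53 cfs over 3×1 h = 3 h.
Per-interval ratio K = (53/71)^(1/3) = 0.9071; K_d = K^(24/1) = 0.096.

K_d ≈ 0.096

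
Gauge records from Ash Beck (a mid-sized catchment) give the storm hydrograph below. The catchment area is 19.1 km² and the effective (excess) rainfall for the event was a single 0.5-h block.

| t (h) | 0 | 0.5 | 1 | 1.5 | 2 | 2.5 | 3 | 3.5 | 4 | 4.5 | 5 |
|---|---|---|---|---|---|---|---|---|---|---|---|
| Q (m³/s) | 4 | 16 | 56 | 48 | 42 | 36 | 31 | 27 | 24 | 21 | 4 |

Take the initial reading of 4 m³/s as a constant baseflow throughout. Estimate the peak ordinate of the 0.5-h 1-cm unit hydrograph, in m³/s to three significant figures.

U_p ≈ 20.8 m³/s

Direct runoff: 0.0, 12.0, 52.0, 44.0, 38.0, 32.0, 27.0, 23.0, 20.0, 17.0, 0.0 m³/s; ΣQ_DR = 265.0 m³/s, peak = 52.0 m³/s.
Runoff depth d = ΣQ_DR·Δt / A = 265.0 × 1800 / (19.1 km²) = 24.97 mm.
The 1-cm UH is the DRH scaled by (10 mm)/d, so U_p = 52.0 × 10/24.97 = 20.8 m³/s.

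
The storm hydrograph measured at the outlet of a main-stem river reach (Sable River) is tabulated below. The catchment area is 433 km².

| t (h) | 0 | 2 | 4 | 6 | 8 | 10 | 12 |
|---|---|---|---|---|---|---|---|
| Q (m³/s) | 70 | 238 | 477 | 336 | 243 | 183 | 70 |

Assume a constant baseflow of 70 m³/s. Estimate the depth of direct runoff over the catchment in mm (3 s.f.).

Direct runoff: 0.0, 168.0, 407.0, 266.0, 173.0, 113.0, 0.0 m³/s; ΣQ_DR = 1127 m³/s.
V = ΣQ_DR · Δt = 1127 × 7200 s = 8.114 × 10^6 m³.
Over A = 433 km², depth = V / A = 18.7 mm.

d ≈ 18.7 mm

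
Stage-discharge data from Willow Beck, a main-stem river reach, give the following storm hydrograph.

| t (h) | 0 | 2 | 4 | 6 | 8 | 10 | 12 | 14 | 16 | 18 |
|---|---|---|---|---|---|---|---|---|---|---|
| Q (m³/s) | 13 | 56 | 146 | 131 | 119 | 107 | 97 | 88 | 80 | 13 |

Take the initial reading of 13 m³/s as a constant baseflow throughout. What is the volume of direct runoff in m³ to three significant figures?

Direct-runoff ordinates (Q − Q_b): 0.0, 43.0, 133.0, 118.0, 106.0, 94.0, 84.0, 75.0, 67.0, 0.0 m³/s.
ΣQ_DR = 720.0 m³/s.
With Δt = 2 h = 7200 s, V = ΣQ_DR · Δt = 720.0 × 7200 = 5.18 × 10^6 m³.

V ≈ 5.18 × 10^6 m³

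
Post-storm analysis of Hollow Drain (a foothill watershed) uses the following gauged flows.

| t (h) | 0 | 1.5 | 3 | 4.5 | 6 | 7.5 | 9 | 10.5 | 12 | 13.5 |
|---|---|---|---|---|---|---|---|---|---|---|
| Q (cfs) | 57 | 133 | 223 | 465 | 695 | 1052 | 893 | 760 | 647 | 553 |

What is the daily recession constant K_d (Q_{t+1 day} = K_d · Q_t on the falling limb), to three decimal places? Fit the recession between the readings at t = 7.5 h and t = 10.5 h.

Between t = 7.5 h and t = 10.5 h the flow falls from 1052 to 760 cfs over 2×1.5 h = 3 h.
Per-interval ratio K = (760/1052)^(1/2) = 0.8500; K_d = K^(24/1.5) = 0.074.

K_d ≈ 0.074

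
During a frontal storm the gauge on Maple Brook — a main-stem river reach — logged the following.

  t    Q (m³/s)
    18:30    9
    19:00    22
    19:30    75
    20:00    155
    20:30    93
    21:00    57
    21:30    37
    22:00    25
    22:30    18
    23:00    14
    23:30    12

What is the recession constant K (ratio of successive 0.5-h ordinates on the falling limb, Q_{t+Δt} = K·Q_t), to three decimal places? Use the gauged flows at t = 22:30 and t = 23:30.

K ≈ 0.816

Using the recession-limb readings at t = 22:30 and t = 23:30: Q falls from 18 to 12 m³/s over 2 intervals.
K = (Q₂/Q₁)^(1/2) = (12/18)^(1/2) = 0.816.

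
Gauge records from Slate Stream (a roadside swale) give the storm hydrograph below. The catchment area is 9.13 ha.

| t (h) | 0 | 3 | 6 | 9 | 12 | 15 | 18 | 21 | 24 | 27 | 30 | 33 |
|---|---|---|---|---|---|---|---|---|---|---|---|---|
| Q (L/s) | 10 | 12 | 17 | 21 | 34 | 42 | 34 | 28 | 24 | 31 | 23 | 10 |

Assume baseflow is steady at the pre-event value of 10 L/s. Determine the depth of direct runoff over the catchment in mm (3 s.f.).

Direct runoff: 0.0, 2.0, 7.0, 11.0, 24.0, 32.0, 24.0, 18.0, 14.0, 21.0, 13.0, 0.0 L/s; ΣQ_DR = 166.0 L/s.
V = ΣQ_DR · Δt = 166.0 × 10800 s = 1.793 × 10^6 L.
Over A = 9.13 ha, depth = V / A = 19.6 mm.

d ≈ 19.6 mm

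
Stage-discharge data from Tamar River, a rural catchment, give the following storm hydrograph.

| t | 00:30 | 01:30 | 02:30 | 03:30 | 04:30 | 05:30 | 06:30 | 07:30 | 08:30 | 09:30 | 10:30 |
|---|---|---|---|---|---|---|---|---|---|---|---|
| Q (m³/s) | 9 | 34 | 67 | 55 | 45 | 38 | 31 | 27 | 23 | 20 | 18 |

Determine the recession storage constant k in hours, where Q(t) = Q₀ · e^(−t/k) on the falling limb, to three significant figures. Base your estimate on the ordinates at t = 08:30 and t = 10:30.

k ≈ 8.16 h

On the falling limb, Q drops from 23 to 18 m³/s between t = 08:30 and t = 10:30 (Δt = 2 h).
k = −Δt / ln(Q₂/Q₁) = −2 / ln(18/23) = 8.16 h.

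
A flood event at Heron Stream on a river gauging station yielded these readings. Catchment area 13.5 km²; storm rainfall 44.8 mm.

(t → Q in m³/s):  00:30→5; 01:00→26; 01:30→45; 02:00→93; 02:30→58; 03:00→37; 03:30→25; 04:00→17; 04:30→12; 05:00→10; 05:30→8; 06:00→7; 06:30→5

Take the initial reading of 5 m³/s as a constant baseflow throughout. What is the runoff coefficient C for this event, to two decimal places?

ΣQ_DR = 283.0 m³/s; V = ΣQ_DR·Δt = 5.094 × 10^5 m³.
Runoff depth d = V / A = 37.73 mm.
C = d / P = 37.73 / 44.8 = 0.84.

C ≈ 0.84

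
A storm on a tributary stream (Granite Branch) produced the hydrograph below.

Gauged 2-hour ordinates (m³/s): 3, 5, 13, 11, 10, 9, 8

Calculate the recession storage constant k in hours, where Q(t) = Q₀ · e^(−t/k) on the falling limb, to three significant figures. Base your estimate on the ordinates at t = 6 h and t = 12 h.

On the falling limb, Q drops from 11 to 8 m³/s between t = 6 h and t = 12 h (Δt = 6 h).
k = −Δt / ln(Q₂/Q₁) = −6 / ln(8/11) = 18.8 h.

k ≈ 18.8 h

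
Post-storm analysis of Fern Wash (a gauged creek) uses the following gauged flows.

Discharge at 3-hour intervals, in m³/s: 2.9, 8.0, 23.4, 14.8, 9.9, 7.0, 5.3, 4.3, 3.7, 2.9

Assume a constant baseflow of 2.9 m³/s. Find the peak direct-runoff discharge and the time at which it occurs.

Subtracting baseflow gives direct-runoff ordinates: 0.0, 5.1, 20.5, 11.9, 7.0, 4.1, 2.4, 1.4, 0.8, 0.0 m³/s.
The maximum is 20.5 m³/s, occurring at the reading for t = 6 h.

Q_p = 20.5 m³/s at t = 6 h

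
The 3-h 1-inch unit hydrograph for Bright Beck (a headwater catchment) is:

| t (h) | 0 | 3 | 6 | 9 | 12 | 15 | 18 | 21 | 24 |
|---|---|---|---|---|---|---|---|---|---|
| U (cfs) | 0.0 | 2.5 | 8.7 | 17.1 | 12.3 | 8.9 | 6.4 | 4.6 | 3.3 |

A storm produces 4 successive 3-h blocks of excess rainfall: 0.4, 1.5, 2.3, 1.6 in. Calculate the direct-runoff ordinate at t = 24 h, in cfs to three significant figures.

By discrete convolution, Q_j = Σ (P_i / 1 in) · U_{j−i}.
At t = 24 h (j=8): Q = (0.4/1)·3.3 + (1.5/1)·4.6 + (2.3/1)·6.4 + (1.6/1)·8.9 = 37.2 cfs.

Q ≈ 37.2 cfs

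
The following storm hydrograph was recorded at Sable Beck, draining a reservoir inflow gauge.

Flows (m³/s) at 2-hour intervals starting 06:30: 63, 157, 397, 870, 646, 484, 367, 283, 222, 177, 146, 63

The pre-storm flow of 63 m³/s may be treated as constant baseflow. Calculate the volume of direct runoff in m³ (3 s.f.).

Direct-runoff ordinates (Q − Q_b): 0.0, 94.0, 334.0, 807.0, 583.0, 421.0, 304.0, 220.0, 159.0, 114.0, 83.0, 0.0 m³/s.
ΣQ_DR = 3119 m³/s.
With Δt = 2 h = 7200 s, V = ΣQ_DR · Δt = 3119 × 7200 = 2.25 × 10^7 m³.

V ≈ 2.25 × 10^7 m³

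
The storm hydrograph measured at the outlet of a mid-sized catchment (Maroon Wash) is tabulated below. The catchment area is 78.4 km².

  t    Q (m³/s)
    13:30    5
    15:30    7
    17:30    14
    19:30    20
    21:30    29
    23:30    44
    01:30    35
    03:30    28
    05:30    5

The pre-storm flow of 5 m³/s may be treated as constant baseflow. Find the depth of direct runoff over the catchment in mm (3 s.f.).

d ≈ 13.0 mm

Direct runoff: 0.0, 2.0, 9.0, 15.0, 24.0, 39.0, 30.0, 23.0, 0.0 m³/s; ΣQ_DR = 142.0 m³/s.
V = ΣQ_DR · Δt = 142.0 × 7200 s = 1.022 × 10^6 m³.
Over A = 78.4 km², depth = V / A = 13.0 mm.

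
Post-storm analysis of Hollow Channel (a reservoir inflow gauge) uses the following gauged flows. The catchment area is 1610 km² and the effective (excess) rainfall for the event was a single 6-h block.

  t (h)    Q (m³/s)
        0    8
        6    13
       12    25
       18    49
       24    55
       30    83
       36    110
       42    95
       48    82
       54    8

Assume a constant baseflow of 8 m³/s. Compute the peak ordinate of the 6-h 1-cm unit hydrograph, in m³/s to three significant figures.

Direct runoff: 0.0, 5.0, 17.0, 41.0, 47.0, 75.0, 102.0, 87.0, 74.0, 0.0 m³/s; ΣQ_DR = 448.0 m³/s, peak = 102.0 m³/s.
Runoff depth d = ΣQ_DR·Δt / A = 448.0 × 21600 / (1610 km²) = 6.010 mm.
The 1-cm UH is the DRH scaled by (10 mm)/d, so U_p = 102.0 × 10/6.010 = 170 m³/s.

U_p ≈ 170 m³/s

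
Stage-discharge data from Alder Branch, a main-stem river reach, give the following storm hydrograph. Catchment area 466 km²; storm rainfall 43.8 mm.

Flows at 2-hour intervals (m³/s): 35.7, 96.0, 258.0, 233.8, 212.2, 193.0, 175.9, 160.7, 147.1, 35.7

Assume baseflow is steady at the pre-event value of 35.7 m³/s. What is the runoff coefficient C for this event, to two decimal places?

ΣQ_DR = 1191 m³/s; V = ΣQ_DR·Δt = 8.576 × 10^6 m³.
Runoff depth d = V / A = 18.40 mm.
C = d / P = 18.40 / 43.8 = 0.42.

C ≈ 0.42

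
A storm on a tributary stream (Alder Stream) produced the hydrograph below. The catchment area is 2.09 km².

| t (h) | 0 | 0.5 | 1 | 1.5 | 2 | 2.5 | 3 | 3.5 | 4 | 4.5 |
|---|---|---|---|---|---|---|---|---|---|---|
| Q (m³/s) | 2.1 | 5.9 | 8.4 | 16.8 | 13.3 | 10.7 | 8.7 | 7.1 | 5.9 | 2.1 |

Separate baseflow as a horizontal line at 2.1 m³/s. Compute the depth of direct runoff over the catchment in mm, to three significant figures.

Direct runoff: 0.0, 3.8, 6.3, 14.7, 11.2, 8.6, 6.6, 5.0, 3.8, 0.0 m³/s; ΣQ_DR = 60.00 m³/s.
V = ΣQ_DR · Δt = 60.00 × 1800 s = 1.080 × 10^5 m³.
Over A = 2.09 km², depth = V / A = 51.7 mm.

d ≈ 51.7 mm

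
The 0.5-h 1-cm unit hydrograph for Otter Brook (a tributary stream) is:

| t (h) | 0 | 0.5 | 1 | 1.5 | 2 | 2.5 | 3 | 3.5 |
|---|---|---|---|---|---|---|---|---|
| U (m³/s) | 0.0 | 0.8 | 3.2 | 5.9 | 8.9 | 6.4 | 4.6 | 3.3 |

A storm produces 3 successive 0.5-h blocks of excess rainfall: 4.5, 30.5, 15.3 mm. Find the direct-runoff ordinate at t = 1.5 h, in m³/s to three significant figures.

Q ≈ 13.6 m³/s

By discrete convolution, Q_j = Σ (P_i / 10 mm) · U_{j−i}.
At t = 1.5 h (j=3): Q = (4.5/10)·5.9 + (30.5/10)·3.2 + (15.3/10)·0.8 = 13.6 m³/s.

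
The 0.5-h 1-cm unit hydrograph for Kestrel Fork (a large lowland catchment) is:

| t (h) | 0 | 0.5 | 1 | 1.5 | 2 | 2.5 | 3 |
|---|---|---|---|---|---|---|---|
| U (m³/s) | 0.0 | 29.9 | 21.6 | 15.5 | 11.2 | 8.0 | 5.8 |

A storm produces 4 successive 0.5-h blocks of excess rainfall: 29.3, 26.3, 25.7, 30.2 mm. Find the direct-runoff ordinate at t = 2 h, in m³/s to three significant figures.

Q ≈ 219 m³/s

By discrete convolution, Q_j = Σ (P_i / 10 mm) · U_{j−i}.
At t = 2 h (j=4): Q = (29.3/10)·11.2 + (26.3/10)·15.5 + (25.7/10)·21.6 + (30.2/10)·29.9 = 219 m³/s.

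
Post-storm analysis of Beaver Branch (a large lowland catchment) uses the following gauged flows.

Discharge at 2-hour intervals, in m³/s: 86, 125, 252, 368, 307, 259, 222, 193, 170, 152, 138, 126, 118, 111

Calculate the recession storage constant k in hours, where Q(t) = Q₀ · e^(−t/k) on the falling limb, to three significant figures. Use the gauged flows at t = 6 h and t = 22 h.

On the falling limb, Q drops from 368 to 126 m³/s between t = 6 h and t = 22 h (Δt = 16 h).
k = −Δt / ln(Q₂/Q₁) = −16 / ln(126/368) = 14.9 h.

k ≈ 14.9 h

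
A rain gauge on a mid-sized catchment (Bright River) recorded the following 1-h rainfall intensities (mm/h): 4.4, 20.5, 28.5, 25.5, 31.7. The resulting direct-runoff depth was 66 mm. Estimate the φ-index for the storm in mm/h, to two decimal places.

Only the 4 blocks with intensity above φ contribute runoff: 20.5, 28.5, 25.5, 31.7 mm/h.
Σ(I−φ)·Δt = d  ⇒  (20.5+28.5+25.5+31.7 − 4φ)·1 = 66
φ = (106.2 − 66/1) / 4 = 10.05 mm/h.

φ ≈ 10.05 mm/h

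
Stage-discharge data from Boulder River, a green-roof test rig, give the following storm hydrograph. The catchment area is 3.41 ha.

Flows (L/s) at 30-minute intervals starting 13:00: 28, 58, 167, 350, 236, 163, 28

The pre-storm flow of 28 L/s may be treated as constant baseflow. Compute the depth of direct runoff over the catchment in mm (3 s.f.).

d ≈ 44.0 mm

Direct runoff: 0.0, 30.0, 139.0, 322.0, 208.0, 135.0, 0.0 L/s; ΣQ_DR = 834.0 L/s.
V = ΣQ_DR · Δt = 834.0 × 1800 s = 1.501 × 10^6 L.
Over A = 3.41 ha, depth = V / A = 44.0 mm.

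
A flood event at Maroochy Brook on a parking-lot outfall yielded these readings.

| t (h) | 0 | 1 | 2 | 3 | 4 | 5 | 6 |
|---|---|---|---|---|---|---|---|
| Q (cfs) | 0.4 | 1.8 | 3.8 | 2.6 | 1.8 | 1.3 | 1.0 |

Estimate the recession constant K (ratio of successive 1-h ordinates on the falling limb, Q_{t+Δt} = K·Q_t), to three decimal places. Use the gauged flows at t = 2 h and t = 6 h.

Using the recession-limb readings at t = 2 h and t = 6 h: Q falls from 3.8 to 1.0 cfs over 4 intervals.
K = (Q₂/Q₁)^(1/4) = (1.0/3.8)^(1/4) = 0.716.

K ≈ 0.716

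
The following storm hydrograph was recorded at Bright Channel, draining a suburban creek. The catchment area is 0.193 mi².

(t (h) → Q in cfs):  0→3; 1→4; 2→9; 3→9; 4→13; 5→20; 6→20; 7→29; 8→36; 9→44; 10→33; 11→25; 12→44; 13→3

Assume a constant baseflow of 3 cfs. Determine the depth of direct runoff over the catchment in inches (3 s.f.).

d ≈ 2.01 in

Direct runoff: 0.0, 1.0, 6.0, 6.0, 10.0, 17.0, 17.0, 26.0, 33.0, 41.0, 30.0, 22.0, 41.0, 0.0 cfs; ΣQ_DR = 250.0 cfs.
V = ΣQ_DR · Δt = 250.0 × 3600 s = 9.000 × 10^5 ft³.
Over A = 0.193 mi², depth = V / A = 2.01 in.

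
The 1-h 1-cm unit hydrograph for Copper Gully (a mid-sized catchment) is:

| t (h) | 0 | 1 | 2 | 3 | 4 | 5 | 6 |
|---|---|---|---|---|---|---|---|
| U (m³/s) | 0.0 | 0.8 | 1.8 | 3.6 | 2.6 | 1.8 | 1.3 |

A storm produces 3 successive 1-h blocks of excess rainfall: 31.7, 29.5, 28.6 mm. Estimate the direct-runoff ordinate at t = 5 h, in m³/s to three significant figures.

Q ≈ 23.7 m³/s

By discrete convolution, Q_j = Σ (P_i / 10 mm) · U_{j−i}.
At t = 5 h (j=5): Q = (31.7/10)·1.8 + (29.5/10)·2.6 + (28.6/10)·3.6 = 23.7 m³/s.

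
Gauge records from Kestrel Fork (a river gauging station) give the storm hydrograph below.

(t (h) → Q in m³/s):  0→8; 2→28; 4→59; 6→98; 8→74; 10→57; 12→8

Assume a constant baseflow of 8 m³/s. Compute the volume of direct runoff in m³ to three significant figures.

Direct-runoff ordinates (Q − Q_b): 0.0, 20.0, 51.0, 90.0, 66.0, 49.0, 0.0 m³/s.
ΣQ_DR = 276.0 m³/s.
With Δt = 2 h = 7200 s, V = ΣQ_DR · Δt = 276.0 × 7200 = 1.99 × 10^6 m³.

V ≈ 1.99 × 10^6 m³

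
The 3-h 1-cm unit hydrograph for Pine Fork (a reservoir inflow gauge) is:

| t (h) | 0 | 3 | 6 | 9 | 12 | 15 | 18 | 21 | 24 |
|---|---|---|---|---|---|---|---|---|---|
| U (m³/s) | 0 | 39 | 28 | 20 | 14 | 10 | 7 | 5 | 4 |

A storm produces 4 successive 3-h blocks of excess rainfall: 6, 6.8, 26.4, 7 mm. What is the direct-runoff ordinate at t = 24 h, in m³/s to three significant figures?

By discrete convolution, Q_j = Σ (P_i / 10 mm) · U_{j−i}.
At t = 24 h (j=8): Q = (6/10)·4 + (6.8/10)·5 + (26.4/10)·7 + (7/10)·10 = 31.3 m³/s.

Q ≈ 31.3 m³/s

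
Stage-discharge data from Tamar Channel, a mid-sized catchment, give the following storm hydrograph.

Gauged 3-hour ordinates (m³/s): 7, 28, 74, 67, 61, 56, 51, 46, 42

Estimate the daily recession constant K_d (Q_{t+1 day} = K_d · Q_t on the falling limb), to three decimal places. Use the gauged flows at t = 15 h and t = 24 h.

K_d ≈ 0.464

Between t = 15 h and t = 24 h the flow falls from 56 to 42 m³/s over 3×3 h = 9 h.
Per-interval ratio K = (42/56)^(1/3) = 0.9086; K_d = K^(24/3) = 0.464.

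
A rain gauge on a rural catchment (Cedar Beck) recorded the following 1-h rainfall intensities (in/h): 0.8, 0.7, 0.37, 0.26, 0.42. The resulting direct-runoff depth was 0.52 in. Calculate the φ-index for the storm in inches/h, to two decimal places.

Only the 2 blocks with intensity above φ contribute runoff: 0.8, 0.7 in/h.
Σ(I−φ)·Δt = d  ⇒  (0.8+0.7 − 2φ)·1 = 0.52
φ = (1.500 − 0.52/1) / 2 = 0.49 in/h.

φ ≈ 0.49 in/h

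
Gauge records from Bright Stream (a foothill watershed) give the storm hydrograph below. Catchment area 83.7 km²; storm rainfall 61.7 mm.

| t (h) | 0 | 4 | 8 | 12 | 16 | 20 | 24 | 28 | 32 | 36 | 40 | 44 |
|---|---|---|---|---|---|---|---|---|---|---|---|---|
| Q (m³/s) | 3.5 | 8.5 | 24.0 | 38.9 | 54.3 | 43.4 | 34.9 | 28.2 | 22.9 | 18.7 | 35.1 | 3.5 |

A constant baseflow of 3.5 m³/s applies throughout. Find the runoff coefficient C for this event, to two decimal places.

C ≈ 0.76

ΣQ_DR = 273.9 m³/s; V = ΣQ_DR·Δt = 3.944 × 10^6 m³.
Runoff depth d = V / A = 47.12 mm.
C = d / P = 47.12 / 61.7 = 0.76.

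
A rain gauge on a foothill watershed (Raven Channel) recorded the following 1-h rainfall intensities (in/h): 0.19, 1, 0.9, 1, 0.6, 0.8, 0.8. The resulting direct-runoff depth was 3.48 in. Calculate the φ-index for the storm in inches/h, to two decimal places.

Only the 6 blocks with intensity above φ contribute runoff: 1, 0.9, 1, 0.6, 0.8, 0.8 in/h.
Σ(I−φ)·Δt = d  ⇒  (1+0.9+1+0.6+0.8+0.8 − 6φ)·1 = 3.48
φ = (5.100 − 3.48/1) / 6 = 0.27 in/h.

φ ≈ 0.27 in/h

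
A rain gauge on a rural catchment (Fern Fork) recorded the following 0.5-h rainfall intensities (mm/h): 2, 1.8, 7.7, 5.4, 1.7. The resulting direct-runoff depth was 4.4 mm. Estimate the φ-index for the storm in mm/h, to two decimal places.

Only the 2 blocks with intensity above φ contribute runoff: 7.7, 5.4 mm/h.
Σ(I−φ)·Δt = d  ⇒  (7.7+5.4 − 2φ)·0.5 = 4.4
φ = (13.10 − 4.4/0.5) / 2 = 2.15 mm/h.

φ ≈ 2.15 mm/h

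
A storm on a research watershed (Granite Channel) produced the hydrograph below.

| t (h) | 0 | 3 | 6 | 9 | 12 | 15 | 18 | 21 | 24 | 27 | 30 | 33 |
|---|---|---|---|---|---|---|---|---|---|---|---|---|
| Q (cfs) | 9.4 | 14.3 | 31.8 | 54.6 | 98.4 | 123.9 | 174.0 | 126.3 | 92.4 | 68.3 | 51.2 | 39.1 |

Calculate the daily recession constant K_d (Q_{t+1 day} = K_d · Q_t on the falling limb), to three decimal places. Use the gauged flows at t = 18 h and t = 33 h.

Between t = 18 h and t = 33 h the flow falls from 174.0 to 39.1 cfs over 5×3 h = 15 h.
Per-interval ratio K = (39.1/174.0)^(1/5) = 0.7419; K_d = K^(24/3) = 0.092.

K_d ≈ 0.092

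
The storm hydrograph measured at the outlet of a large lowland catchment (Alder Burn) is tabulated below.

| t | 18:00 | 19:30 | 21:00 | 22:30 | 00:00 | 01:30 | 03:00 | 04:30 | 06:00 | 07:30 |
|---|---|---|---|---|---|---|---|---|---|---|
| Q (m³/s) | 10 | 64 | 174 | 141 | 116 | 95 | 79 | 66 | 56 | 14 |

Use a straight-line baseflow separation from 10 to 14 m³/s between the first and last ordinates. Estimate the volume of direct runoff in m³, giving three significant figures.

V ≈ 3.75 × 10^6 m³

Direct-runoff ordinates (Q − Q_b): 0.00, 53.56, 163.11, 129.67, 104.22, 82.78, 66.33, 52.89, 42.44, 0.00 m³/s.
ΣQ_DR = 695.0 m³/s.
With Δt = 1.5 h = 5400 s, V = ΣQ_DR · Δt = 695.0 × 5400 = 3.75 × 10^6 m³.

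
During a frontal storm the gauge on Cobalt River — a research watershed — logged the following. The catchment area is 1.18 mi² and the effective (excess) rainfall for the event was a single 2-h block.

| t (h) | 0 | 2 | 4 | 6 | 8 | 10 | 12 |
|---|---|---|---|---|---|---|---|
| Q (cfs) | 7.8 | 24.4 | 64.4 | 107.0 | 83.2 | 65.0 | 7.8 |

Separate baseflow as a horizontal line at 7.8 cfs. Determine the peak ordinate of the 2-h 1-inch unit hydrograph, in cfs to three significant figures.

Direct runoff: 0.0, 16.6, 56.6, 99.2, 75.4, 57.2, 0.0 cfs; ΣQ_DR = 305.0 cfs, peak = 99.2 cfs.
Runoff depth d = ΣQ_DR·Δt / A = 305.0 × 7200 / (1.18 mi²) = 0.8011 in.
The 1-inch UH is the DRH scaled by (1 in)/d, so U_p = 99.2 × 1/0.8011 = 124 cfs.

U_p ≈ 124 cfs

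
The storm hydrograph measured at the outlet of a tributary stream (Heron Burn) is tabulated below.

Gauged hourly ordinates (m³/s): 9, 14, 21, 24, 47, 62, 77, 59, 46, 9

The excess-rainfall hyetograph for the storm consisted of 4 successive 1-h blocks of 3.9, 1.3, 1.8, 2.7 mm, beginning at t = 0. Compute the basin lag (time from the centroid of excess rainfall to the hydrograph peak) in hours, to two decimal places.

Centroid of excess rainfall: t_c = Σ P_i·t̄_i / ΣP_i = 1.8402 h (block centres at 0.5, 1.5, 2.5, 3.5 h).
Hydrograph peak occurs at t = 6 h, so basin lag t_L = 6 − 1.8402 = 4.16 h.

t_L ≈ 4.16 h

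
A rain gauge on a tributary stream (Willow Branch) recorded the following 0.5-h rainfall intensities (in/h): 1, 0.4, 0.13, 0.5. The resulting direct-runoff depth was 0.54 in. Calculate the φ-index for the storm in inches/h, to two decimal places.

φ ≈ 0.27 in/h

Only the 3 blocks with intensity above φ contribute runoff: 1, 0.4, 0.5 in/h.
Σ(I−φ)·Δt = d  ⇒  (1+0.4+0.5 − 3φ)·0.5 = 0.54
φ = (1.900 − 0.54/0.5) / 3 = 0.27 in/h.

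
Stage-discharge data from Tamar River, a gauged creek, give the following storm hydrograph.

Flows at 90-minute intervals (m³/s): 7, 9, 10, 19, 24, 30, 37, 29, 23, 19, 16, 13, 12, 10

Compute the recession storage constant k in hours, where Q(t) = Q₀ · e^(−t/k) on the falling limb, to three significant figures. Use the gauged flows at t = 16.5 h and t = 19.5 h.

On the falling limb, Q drops from 13 to 10 m³/s between t = 16.5 h and t = 19.5 h (Δt = 3 h).
k = −Δt / ln(Q₂/Q₁) = −3 / ln(10/13) = 11.4 h.

k ≈ 11.4 h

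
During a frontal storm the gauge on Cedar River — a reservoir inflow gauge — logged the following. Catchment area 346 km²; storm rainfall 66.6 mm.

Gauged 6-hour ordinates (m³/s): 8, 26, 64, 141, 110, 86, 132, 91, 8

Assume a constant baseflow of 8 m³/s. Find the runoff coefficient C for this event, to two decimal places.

ΣQ_DR = 594.0 m³/s; V = ΣQ_DR·Δt = 1.283 × 10^7 m³.
Runoff depth d = V / A = 37.08 mm.
C = d / P = 37.08 / 66.6 = 0.56.

C ≈ 0.56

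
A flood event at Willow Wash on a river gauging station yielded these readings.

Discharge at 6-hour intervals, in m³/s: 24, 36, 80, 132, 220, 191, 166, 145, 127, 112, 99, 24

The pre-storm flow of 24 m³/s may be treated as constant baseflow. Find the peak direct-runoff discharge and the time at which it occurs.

Q_p = 196.0 m³/s at t = 24 h

Subtracting baseflow gives direct-runoff ordinates: 0.0, 12.0, 56.0, 108.0, 196.0, 167.0, 142.0, 121.0, 103.0, 88.0, 75.0, 0.0 m³/s.
The maximum is 196.0 m³/s, occurring at the reading for t = 24 h.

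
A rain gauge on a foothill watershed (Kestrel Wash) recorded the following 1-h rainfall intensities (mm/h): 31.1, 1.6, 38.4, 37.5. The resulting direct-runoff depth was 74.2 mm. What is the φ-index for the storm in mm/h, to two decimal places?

Only the 3 blocks with intensity above φ contribute runoff: 31.1, 38.4, 37.5 mm/h.
Σ(I−φ)·Δt = d  ⇒  (31.1+38.4+37.5 − 3φ)·1 = 74.2
φ = (107.0 − 74.2/1) / 3 = 10.93 mm/h.

φ ≈ 10.93 mm/h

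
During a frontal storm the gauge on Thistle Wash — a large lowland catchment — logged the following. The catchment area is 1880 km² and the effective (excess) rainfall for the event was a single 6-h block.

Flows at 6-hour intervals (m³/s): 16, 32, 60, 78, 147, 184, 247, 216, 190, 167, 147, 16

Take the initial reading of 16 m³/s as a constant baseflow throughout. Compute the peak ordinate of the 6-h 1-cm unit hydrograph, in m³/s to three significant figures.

U_p ≈ 154 m³/s

Direct runoff: 0.0, 16.0, 44.0, 62.0, 131.0, 168.0, 231.0, 200.0, 174.0, 151.0, 131.0, 0.0 m³/s; ΣQ_DR = 1308 m³/s, peak = 231.0 m³/s.
Runoff depth d = ΣQ_DR·Δt / A = 1308 × 21600 / (1880 km²) = 15.03 mm.
The 1-cm UH is the DRH scaled by (10 mm)/d, so U_p = 231.0 × 10/15.03 = 154 m³/s.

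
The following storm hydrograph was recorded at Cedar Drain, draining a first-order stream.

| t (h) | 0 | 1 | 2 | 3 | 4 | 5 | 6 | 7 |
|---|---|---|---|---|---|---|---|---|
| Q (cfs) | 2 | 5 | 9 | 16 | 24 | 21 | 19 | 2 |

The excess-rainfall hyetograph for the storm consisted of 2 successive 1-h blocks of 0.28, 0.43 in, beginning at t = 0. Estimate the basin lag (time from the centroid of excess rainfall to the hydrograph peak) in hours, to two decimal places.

Centroid of excess rainfall: t_c = Σ P_i·t̄_i / ΣP_i = 1.1056 h (block centres at 0.5, 1.5 h).
Hydrograph peak occurs at t = 4 h, so basin lag t_L = 4 − 1.1056 = 2.89 h.

t_L ≈ 2.89 h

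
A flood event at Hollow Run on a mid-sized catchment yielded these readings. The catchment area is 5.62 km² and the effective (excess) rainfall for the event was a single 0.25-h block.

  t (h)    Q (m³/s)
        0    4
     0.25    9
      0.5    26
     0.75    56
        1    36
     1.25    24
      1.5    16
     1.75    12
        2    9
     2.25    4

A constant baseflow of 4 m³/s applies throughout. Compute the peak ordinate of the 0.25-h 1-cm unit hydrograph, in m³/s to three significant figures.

U_p ≈ 20.8 m³/s

Direct runoff: 0.0, 5.0, 22.0, 52.0, 32.0, 20.0, 12.0, 8.0, 5.0, 0.0 m³/s; ΣQ_DR = 156.0 m³/s, peak = 52.0 m³/s.
Runoff depth d = ΣQ_DR·Δt / A = 156.0 × 900 / (5.62 km²) = 24.98 mm.
The 1-cm UH is the DRH scaled by (10 mm)/d, so U_p = 52.0 × 10/24.98 = 20.8 m³/s.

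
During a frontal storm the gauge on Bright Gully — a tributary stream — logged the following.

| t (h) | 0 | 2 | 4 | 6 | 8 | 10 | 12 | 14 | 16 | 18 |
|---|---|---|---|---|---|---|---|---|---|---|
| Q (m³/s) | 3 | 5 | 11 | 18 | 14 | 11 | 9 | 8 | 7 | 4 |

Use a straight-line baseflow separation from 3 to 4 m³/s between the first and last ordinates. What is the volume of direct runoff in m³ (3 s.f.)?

V ≈ 3.96 × 10^5 m³

Direct-runoff ordinates (Q − Q_b): 0.00, 1.89, 7.78, 14.67, 10.56, 7.44, 5.33, 4.22, 3.11, 0.00 m³/s.
ΣQ_DR = 55.00 m³/s.
With Δt = 2 h = 7200 s, V = ΣQ_DR · Δt = 55.00 × 7200 = 3.96 × 10^5 m³.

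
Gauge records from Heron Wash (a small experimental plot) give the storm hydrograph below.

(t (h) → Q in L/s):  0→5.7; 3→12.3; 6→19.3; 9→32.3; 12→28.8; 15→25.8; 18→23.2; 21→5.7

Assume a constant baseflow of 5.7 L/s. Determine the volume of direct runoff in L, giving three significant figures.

Direct-runoff ordinates (Q − Q_b): 0.0, 6.6, 13.6, 26.6, 23.1, 20.1, 17.5, 0.0 L/s.
ΣQ_DR = 107.5 L/s.
With Δt = 3 h = 10800 s, V = ΣQ_DR · Δt = 107.5 × 10800 = 1.16 × 10^6 L.

V ≈ 1.16 × 10^6 L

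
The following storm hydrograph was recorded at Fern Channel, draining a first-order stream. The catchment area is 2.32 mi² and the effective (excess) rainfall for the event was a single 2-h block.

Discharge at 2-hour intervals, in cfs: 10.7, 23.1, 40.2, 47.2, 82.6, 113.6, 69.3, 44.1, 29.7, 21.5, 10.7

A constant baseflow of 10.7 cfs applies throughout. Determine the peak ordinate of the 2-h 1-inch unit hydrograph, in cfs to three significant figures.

Direct runoff: 0.0, 12.4, 29.5, 36.5, 71.9, 102.9, 58.6, 33.4, 19.0, 10.8, 0.0 cfs; ΣQ_DR = 375.0 cfs, peak = 102.9 cfs.
Runoff depth d = ΣQ_DR·Δt / A = 375.0 × 7200 / (2.32 mi²) = 0.5009 in.
The 1-inch UH is the DRH scaled by (1 in)/d, so U_p = 102.9 × 1/0.5009 = 205 cfs.

U_p ≈ 205 cfs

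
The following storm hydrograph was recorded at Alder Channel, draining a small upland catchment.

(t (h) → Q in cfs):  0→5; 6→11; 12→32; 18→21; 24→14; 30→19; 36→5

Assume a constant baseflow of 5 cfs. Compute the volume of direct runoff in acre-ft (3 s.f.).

Direct-runoff ordinates (Q − Q_b): 0.0, 6.0, 27.0, 16.0, 9.0, 14.0, 0.0 cfs.
ΣQ_DR = 72.00 cfs.
With Δt = 6 h = 21600 s, V = ΣQ_DR · Δt = 72.00 × 21600 = 1.56 × 10^6 ft³ = 35.7 acre-ft.

V ≈ 35.7 acre-ft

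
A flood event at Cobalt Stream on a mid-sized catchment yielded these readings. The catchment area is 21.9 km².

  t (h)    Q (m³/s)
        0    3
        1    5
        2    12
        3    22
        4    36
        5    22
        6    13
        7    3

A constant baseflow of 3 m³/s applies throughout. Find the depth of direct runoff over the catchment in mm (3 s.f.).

d ≈ 15.1 mm

Direct runoff: 0.0, 2.0, 9.0, 19.0, 33.0, 19.0, 10.0, 0.0 m³/s; ΣQ_DR = 92.00 m³/s.
V = ΣQ_DR · Δt = 92.00 × 3600 s = 3.312 × 10^5 m³.
Over A = 21.9 km², depth = V / A = 15.1 mm.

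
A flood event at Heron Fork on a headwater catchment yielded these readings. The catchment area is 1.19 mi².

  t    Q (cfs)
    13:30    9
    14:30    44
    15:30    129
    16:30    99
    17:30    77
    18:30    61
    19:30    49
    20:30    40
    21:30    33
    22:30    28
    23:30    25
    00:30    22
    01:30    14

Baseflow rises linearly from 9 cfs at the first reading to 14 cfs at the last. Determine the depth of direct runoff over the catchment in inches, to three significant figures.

d ≈ 0.626 in

Direct runoff: 0.00, 34.58, 119.17, 88.75, 66.33, 49.92, 37.50, 28.08, 20.67, 15.25, 11.83, 8.42, 0.00 cfs; ΣQ_DR = 480.5 cfs.
V = ΣQ_DR · Δt = 480.5 × 3600 s = 1.730 × 10^6 ft³.
Over A = 1.19 mi², depth = V / A = 0.626 in.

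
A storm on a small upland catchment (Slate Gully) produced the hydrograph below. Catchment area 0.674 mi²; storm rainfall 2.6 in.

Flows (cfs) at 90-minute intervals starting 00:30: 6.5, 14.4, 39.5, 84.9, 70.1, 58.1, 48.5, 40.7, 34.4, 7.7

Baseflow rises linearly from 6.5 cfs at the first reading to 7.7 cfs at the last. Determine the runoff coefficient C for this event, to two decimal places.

C ≈ 0.44

ΣQ_DR = 333.8 cfs; V = ΣQ_DR·Δt = 1.803 × 10^6 ft³.
Runoff depth d = V / A = 1.151 in.
C = d / P = 1.151 / 2.6 = 0.44.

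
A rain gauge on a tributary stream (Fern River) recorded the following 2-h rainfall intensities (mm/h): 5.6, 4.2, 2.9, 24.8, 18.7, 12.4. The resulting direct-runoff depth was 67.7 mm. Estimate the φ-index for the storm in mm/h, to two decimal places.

Only the 3 blocks with intensity above φ contribute runoff: 24.8, 18.7, 12.4 mm/h.
Σ(I−φ)·Δt = d  ⇒  (24.8+18.7+12.4 − 3φ)·2 = 67.7
φ = (55.90 − 67.7/2) / 3 = 7.35 mm/h.

φ ≈ 7.35 mm/h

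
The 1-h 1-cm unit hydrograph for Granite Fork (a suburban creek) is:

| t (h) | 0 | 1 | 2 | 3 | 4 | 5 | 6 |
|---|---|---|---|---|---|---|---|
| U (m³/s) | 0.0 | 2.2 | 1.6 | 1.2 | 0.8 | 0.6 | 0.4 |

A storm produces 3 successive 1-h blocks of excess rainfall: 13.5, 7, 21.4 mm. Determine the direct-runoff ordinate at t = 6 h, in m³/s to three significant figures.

Q ≈ 2.67 m³/s

By discrete convolution, Q_j = Σ (P_i / 10 mm) · U_{j−i}.
At t = 6 h (j=6): Q = (13.5/10)·0.4 + (7/10)·0.6 + (21.4/10)·0.8 = 2.67 m³/s.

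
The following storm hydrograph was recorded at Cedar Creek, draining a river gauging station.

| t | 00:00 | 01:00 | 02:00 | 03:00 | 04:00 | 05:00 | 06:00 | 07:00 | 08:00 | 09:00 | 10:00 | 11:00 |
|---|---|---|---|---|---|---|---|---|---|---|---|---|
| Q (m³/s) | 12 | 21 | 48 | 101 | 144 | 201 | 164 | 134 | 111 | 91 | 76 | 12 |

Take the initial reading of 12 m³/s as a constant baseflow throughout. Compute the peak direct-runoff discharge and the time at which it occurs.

Subtracting baseflow gives direct-runoff ordinates: 0.0, 9.0, 36.0, 89.0, 132.0, 189.0, 152.0, 122.0, 99.0, 79.0, 64.0, 0.0 m³/s.
The maximum is 189.0 m³/s, occurring at the reading for t = 05:00.

Q_p = 189.0 m³/s at t = 05:00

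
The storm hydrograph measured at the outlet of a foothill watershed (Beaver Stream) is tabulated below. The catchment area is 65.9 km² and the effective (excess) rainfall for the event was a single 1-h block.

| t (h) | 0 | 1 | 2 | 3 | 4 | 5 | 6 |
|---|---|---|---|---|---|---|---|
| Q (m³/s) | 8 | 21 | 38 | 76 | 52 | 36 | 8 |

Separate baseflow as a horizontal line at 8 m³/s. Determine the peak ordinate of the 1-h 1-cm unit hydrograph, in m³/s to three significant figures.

U_p ≈ 68.0 m³/s

Direct runoff: 0.0, 13.0, 30.0, 68.0, 44.0, 28.0, 0.0 m³/s; ΣQ_DR = 183.0 m³/s, peak = 68.0 m³/s.
Runoff depth d = ΣQ_DR·Δt / A = 183.0 × 3600 / (65.9 km²) = 9.997 mm.
The 1-cm UH is the DRH scaled by (10 mm)/d, so U_p = 68.0 × 10/9.997 = 68.0 m³/s.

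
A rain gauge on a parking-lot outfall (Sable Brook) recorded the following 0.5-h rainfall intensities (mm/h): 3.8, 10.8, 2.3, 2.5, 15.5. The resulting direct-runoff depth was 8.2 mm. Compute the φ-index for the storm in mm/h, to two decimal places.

φ ≈ 4.95 mm/h

Only the 2 blocks with intensity above φ contribute runoff: 10.8, 15.5 mm/h.
Σ(I−φ)·Δt = d  ⇒  (10.8+15.5 − 2φ)·0.5 = 8.2
φ = (26.30 − 8.2/0.5) / 2 = 4.95 mm/h.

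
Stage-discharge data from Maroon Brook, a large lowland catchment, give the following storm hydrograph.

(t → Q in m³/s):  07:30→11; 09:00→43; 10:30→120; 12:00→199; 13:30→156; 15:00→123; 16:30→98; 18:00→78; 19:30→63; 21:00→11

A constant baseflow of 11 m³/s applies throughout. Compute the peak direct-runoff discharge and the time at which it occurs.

Q_p = 188.0 m³/s at t = 12:00

Subtracting baseflow gives direct-runoff ordinates: 0.0, 32.0, 109.0, 188.0, 145.0, 112.0, 87.0, 67.0, 52.0, 0.0 m³/s.
The maximum is 188.0 m³/s, occurring at the reading for t = 12:00.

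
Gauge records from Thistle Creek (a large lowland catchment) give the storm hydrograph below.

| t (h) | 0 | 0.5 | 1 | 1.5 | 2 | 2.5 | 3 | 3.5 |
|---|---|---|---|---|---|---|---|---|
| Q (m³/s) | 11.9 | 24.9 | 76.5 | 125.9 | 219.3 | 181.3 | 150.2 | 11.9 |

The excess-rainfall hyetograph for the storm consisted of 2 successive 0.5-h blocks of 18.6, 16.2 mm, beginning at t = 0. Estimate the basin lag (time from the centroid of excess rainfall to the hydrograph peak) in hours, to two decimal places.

Centroid of excess rainfall: t_c = Σ P_i·t̄_i / ΣP_i = 0.4828 h (block centres at 0.25, 0.75 h).
Hydrograph peak occurs at t = 2 h, so basin lag t_L = 2 − 0.4828 = 1.52 h.

t_L ≈ 1.52 h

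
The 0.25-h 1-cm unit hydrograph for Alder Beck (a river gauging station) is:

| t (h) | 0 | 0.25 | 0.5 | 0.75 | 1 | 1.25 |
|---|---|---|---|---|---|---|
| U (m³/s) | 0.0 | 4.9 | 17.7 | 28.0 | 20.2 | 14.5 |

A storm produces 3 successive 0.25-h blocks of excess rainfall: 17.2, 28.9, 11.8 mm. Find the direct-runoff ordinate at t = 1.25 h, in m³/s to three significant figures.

By discrete convolution, Q_j = Σ (P_i / 10 mm) · U_{j−i}.
At t = 1.25 h (j=5): Q = (17.2/10)·14.5 + (28.9/10)·20.2 + (11.8/10)·28.0 = 116 m³/s.

Q ≈ 116 m³/s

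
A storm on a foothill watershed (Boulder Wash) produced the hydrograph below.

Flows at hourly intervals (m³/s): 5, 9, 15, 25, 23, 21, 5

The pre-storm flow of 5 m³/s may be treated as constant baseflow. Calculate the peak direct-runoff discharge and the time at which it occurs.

Subtracting baseflow gives direct-runoff ordinates: 0.0, 4.0, 10.0, 20.0, 18.0, 16.0, 0.0 m³/s.
The maximum is 20.0 m³/s, occurring at the reading for t = 3 h.

Q_p = 20.0 m³/s at t = 3 h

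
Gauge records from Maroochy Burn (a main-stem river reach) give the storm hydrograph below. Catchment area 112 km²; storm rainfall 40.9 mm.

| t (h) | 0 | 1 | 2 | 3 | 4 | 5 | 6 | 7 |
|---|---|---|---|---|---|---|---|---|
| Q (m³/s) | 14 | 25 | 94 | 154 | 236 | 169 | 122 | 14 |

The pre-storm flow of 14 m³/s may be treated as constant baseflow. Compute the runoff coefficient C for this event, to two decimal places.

ΣQ_DR = 716.0 m³/s; V = ΣQ_DR·Δt = 2.578 × 10^6 m³.
Runoff depth d = V / A = 23.01 mm.
C = d / P = 23.01 / 40.9 = 0.56.

C ≈ 0.56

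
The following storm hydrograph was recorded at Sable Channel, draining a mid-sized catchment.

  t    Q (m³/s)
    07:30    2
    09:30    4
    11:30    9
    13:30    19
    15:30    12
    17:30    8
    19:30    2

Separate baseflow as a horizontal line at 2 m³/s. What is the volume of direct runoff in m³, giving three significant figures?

Direct-runoff ordinates (Q − Q_b): 0.0, 2.0, 7.0, 17.0, 10.0, 6.0, 0.0 m³/s.
ΣQ_DR = 42.00 m³/s.
With Δt = 2 h = 7200 s, V = ΣQ_DR · Δt = 42.00 × 7200 = 3.02 × 10^5 m³.

V ≈ 3.02 × 10^5 m³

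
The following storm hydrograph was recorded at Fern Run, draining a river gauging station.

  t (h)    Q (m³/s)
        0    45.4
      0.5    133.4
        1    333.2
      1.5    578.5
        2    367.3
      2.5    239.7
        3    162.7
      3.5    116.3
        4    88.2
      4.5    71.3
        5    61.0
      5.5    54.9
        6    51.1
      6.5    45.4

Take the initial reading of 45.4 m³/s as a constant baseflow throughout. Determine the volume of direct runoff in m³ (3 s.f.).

V ≈ 3.08 × 10^6 m³

Direct-runoff ordinates (Q − Q_b): 0.0, 88.0, 287.8, 533.1, 321.9, 194.3, 117.3, 70.9, 42.8, 25.9, 15.6, 9.5, 5.7, 0.0 m³/s.
ΣQ_DR = 1713 m³/s.
With Δt = 0.5 h = 1800 s, V = ΣQ_DR · Δt = 1713 × 1800 = 3.08 × 10^6 m³.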